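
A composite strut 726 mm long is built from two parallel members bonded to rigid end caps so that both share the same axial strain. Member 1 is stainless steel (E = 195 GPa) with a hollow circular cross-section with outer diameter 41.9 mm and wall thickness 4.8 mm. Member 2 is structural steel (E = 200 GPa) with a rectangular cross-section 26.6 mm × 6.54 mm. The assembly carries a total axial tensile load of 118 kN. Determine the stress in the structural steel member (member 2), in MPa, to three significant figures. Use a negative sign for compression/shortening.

A_1 = 559.5 mm².
A_2 = 174 mm².
Equal strain + equilibrium ⇒ each member carries load in proportion to AE: A₁E₁ = 109100000 N, A₂E₂ = 34790000 N, ΣAE = 143900000 N.
σ₂ = P·E₂/ΣAE = 118000·200000/143900000 = 164 MPa.

164 MPa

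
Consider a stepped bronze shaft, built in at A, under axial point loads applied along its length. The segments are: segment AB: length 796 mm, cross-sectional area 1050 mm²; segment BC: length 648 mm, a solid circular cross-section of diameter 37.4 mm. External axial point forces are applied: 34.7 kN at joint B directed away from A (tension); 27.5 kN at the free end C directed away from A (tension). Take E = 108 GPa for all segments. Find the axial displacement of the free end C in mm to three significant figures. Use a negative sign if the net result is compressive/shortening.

Internal axial forces (sectioning from the free end, tension +): N_BC = 27.5 kN, N_AB = 62.2 kN.
A_BC = 1099 mm².
δ_AB = 62200·796/(1050·108000) = 0.4366 mm
δ_BC = 27500·648/(1099·108000) = 0.1502 mm
δ = Σδ_i = 0.5868 mm.

0.587 mm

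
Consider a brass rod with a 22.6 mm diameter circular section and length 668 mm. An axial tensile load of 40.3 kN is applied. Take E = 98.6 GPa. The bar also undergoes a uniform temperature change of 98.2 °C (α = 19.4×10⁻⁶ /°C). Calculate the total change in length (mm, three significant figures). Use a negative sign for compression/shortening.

1.95 mm

A = 401.1 mm².
δ_mech = NL/(AE) = 40300·668/(401.1·98600) = 0.6806 mm.
δ_thermal = αLΔT = 19.4e-6·668·98.2 = 1.273 mm.
δ = δ_mech + δ_thermal = 1.953 mm.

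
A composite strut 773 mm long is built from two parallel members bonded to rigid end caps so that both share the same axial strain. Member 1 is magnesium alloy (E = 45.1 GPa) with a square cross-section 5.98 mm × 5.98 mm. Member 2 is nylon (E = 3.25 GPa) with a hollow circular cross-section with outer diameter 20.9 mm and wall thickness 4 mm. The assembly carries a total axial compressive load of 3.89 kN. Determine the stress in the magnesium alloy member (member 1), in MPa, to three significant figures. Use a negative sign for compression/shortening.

-76.2 MPa

A_1 = 35.76 mm².
A_2 = 212.4 mm².
Equal strain + equilibrium ⇒ each member carries load in proportion to AE: A₁E₁ = 1613000 N, A₂E₂ = 690200 N, ΣAE = 2303000 N.
σ₁ = P·E₁/ΣAE = -3890·45100/2303000 = -76.18 MPa.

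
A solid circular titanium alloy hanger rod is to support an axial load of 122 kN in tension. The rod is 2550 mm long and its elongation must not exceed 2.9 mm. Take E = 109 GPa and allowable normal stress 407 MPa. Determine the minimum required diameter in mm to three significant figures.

35.4 mm

Required area A ≥ P/σ_allow = 122000/407 = 299.8 mm².
For a solid circular section, d ≥ √(4A/π) = 19.54 mm.
Elongation limit: A ≥ PL/(Eδ_allow) = 122000·2550/(109000·2.9) = 984.2 mm² ⇒ d ≥ 35.4 mm.
The elongation limit governs.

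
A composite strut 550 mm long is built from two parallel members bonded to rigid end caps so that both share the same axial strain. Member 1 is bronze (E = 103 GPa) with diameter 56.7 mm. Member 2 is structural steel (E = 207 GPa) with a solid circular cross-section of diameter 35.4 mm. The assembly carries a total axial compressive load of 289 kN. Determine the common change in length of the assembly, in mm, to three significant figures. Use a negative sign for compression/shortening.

-0.343 mm

A_1 = 2525 mm².
A_2 = 984.2 mm².
Equal strain + equilibrium ⇒ each member carries load in proportion to AE: A₁E₁ = 260100000 N, A₂E₂ = 203700000 N, ΣAE = 463800000 N.
δ = PL/ΣAE = -289000·550/463800000 = -0.3427 mm.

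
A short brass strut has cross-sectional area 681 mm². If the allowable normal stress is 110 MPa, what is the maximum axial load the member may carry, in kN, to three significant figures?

74.9 kN

P_max = σ_allow · A = 110 · 681 = 74910 N = 74.91 kN.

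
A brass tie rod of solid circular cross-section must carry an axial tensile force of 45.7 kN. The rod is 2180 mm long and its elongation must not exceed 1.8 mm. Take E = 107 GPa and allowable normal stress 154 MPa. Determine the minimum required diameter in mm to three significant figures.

25.7 mm

Required area A ≥ P/σ_allow = 45700/154 = 296.8 mm².
For a solid circular section, d ≥ √(4A/π) = 19.44 mm.
Elongation limit: A ≥ PL/(Eδ_allow) = 45700·2180/(107000·1.8) = 517.3 mm² ⇒ d ≥ 25.66 mm.
The elongation limit governs.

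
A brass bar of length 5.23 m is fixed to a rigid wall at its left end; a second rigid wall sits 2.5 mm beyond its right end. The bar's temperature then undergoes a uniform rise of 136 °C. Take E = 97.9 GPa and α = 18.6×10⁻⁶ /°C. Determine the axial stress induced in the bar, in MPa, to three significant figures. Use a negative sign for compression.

-201 MPa

Free thermal expansion αLΔT = 18.6e-6 · 5230 · 136 = 13.23 mm.
The walls engage after the gap closes; constrained expansion = 13.23 − 2.5 = 10.73 mm.
The walls impose strain ε = −(10.73)/5230 = -2.0516e-03; σ = Eε = 97900 · -2.0516e-03 = -200.9 MPa.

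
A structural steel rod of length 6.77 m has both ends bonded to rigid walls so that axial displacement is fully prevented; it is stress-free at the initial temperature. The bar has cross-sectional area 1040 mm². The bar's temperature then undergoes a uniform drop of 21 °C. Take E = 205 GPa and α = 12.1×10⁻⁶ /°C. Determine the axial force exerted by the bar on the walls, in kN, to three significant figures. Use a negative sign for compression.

54.2 kN

Free thermal expansion αLΔT = 12.1e-6 · 6770 · -21 = -1.72 mm.
The walls impose strain ε = −(-1.72)/6770 = 2.5410e-04; σ = Eε = 205000 · 2.5410e-04 = 52.09 MPa.
Wall reaction R = σ·A = 52.09·1040 = 54170 N = 54.17 kN.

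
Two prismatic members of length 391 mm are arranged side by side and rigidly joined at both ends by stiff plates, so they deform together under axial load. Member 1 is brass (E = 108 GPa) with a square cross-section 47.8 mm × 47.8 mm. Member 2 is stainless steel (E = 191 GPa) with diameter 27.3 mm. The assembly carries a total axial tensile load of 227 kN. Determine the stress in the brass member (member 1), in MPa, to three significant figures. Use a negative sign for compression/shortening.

68.4 MPa

A_1 = 2285 mm².
A_2 = 585.3 mm².
Equal strain + equilibrium ⇒ each member carries load in proportion to AE: A₁E₁ = 246800000 N, A₂E₂ = 111800000 N, ΣAE = 358600000 N.
σ₁ = P·E₁/ΣAE = 227000·108000/358600000 = 68.37 MPa.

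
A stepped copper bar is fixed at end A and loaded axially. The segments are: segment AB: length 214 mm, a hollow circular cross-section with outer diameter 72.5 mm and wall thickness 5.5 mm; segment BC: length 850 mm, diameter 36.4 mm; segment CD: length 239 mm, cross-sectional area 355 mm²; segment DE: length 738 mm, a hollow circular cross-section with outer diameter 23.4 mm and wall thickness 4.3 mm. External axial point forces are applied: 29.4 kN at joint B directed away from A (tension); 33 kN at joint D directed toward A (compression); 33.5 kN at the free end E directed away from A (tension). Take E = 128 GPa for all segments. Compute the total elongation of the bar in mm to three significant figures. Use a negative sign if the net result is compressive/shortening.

Internal axial forces (sectioning from the free end, tension +): N_DE = 33.5 kN, N_CD = 0.5 kN, N_BC = 0.5 kN, N_AB = 29.9 kN.
A_AB = 1158 mm².
A_BC = 1041 mm².
A_DE = 258 mm².
δ_AB = 29900·214/(1158·128000) = 0.04318 mm
δ_BC = 500·850/(1041·128000) = 0.003191 mm
δ_CD = 500·239/(355·128000) = 0.00263 mm
δ_DE = 33500·738/(258·128000) = 0.7486 mm
δ = Σδ_i = 0.7976 mm.

0.798 mm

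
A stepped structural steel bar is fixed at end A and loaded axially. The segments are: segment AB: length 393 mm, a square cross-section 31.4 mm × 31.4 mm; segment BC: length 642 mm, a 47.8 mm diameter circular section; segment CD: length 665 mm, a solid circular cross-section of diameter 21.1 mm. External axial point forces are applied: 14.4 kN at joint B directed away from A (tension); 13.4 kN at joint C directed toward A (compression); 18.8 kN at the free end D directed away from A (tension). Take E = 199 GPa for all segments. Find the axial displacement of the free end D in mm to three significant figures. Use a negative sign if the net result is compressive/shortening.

Internal axial forces (sectioning from the free end, tension +): N_CD = 18.8 kN, N_BC = 5.4 kN, N_AB = 19.8 kN.
A_AB = 986 mm².
A_BC = 1795 mm².
A_CD = 349.7 mm².
δ_AB = 19800·393/(986·199000) = 0.03966 mm
δ_BC = 5400·642/(1795·199000) = 0.009708 mm
δ_CD = 18800·665/(349.7·199000) = 0.1797 mm
δ = Σδ_i = 0.229 mm.

0.229 mm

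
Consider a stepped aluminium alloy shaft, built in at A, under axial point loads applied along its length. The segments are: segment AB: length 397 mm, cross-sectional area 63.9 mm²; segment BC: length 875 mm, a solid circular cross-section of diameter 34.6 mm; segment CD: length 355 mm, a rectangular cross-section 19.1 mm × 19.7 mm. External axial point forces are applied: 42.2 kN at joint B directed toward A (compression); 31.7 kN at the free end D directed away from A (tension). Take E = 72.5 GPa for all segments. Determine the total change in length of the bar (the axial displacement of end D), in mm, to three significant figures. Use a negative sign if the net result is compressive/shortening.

Internal axial forces (sectioning from the free end, tension +): N_CD = 31.7 kN, N_BC = 31.7 kN, N_AB = -10.5 kN.
A_BC = 940.2 mm².
A_CD = 376.3 mm².
δ_AB = -10500·397/(63.9·72500) = -0.8998 mm
δ_BC = 31700·875/(940.2·72500) = 0.4069 mm
δ_CD = 31700·355/(376.3·72500) = 0.4125 mm
δ = Σδ_i = -0.08037 mm.

-0.0804 mm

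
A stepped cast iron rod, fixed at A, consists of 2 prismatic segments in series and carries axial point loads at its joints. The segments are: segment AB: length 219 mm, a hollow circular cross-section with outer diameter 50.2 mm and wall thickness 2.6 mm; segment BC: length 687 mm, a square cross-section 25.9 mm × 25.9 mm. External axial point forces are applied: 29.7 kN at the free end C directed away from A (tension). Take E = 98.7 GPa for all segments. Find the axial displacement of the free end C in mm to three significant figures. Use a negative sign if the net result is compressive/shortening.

0.478 mm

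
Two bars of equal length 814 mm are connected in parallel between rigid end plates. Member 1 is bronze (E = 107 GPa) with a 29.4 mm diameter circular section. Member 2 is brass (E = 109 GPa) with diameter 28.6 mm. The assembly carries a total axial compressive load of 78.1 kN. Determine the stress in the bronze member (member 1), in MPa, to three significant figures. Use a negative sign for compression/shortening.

-58.6 MPa

A_1 = 678.9 mm².
A_2 = 642.4 mm².
Equal strain + equilibrium ⇒ each member carries load in proportion to AE: A₁E₁ = 72640000 N, A₂E₂ = 70020000 N, ΣAE = 142700000 N.
σ₁ = P·E₁/ΣAE = -78100·107000/142700000 = -58.58 MPa.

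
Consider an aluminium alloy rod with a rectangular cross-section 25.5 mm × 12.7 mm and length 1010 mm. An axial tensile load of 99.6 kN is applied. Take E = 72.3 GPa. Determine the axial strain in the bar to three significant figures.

A = 323.8 mm².
σ = N/A = 307.5 MPa; ε = σ/E = 307.5/72300 = 4.254e-03.

0.00425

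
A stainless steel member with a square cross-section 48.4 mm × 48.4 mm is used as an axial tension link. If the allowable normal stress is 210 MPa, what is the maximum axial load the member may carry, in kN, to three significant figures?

A = 2343 mm².
P_max = σ_allow · A = 210 · 2343 = 491900 N = 491.9 kN.

492 kN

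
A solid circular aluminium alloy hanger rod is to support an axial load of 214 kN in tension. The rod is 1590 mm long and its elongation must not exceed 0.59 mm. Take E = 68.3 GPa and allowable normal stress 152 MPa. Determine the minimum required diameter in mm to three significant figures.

104 mm

Required area A ≥ P/σ_allow = 214000/152 = 1408 mm².
For a solid circular section, d ≥ √(4A/π) = 42.34 mm.
Elongation limit: A ≥ PL/(Eδ_allow) = 214000·1590/(68300·0.59) = 8444 mm² ⇒ d ≥ 103.7 mm.
The elongation limit governs.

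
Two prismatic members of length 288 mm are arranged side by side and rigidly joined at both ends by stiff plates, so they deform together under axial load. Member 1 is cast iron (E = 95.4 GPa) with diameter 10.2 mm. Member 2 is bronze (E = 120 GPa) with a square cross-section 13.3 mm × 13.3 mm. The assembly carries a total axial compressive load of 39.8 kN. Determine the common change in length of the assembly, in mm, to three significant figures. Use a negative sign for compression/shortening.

A_1 = 81.71 mm².
A_2 = 176.9 mm².
Equal strain + equilibrium ⇒ each member carries load in proportion to AE: A₁E₁ = 7795000 N, A₂E₂ = 21230000 N, ΣAE = 29020000 N.
δ = PL/ΣAE = -39800·288/29020000 = -0.395 mm.

-0.395 mm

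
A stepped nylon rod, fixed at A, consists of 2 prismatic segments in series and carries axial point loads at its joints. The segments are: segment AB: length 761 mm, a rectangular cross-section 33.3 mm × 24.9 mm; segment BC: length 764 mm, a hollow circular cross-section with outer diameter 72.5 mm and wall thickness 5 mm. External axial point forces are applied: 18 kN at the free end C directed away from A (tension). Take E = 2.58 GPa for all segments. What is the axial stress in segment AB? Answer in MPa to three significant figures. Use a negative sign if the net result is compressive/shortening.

Internal axial forces (sectioning from the free end, tension +): N_BC = 18 kN, N_AB = 18 kN.
A_AB = 829.2 mm².
σ_AB = N_AB/A_AB = 18000/829.2 = 21.71 MPa.

21.7 MPa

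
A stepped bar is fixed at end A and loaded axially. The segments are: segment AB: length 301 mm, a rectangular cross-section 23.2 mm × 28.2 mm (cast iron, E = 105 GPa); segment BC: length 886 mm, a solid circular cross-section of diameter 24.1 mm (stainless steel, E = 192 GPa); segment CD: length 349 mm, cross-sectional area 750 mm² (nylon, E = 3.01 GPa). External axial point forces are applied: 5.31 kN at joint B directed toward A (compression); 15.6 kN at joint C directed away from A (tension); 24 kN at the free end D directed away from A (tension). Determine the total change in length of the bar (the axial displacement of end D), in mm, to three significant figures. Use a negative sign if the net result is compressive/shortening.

4.26 mm

Internal axial forces (sectioning from the free end, tension +): N_CD = 24 kN, N_BC = 39.6 kN, N_AB = 34.29 kN.
A_AB = 654.2 mm².
A_BC = 456.2 mm².
δ_AB = 34290·301/(654.2·105000) = 0.1502 mm
δ_BC = 39600·886/(456.2·192000) = 0.4006 mm
δ_CD = 24000·349/(750·3010) = 3.71 mm
δ = Σδ_i = 4.261 mm.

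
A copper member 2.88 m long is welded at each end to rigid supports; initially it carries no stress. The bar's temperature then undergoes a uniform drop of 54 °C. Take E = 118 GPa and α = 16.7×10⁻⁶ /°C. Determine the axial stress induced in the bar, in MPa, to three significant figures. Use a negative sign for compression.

Free thermal expansion αLΔT = 16.7e-6 · 2880 · -54 = -2.597 mm.
The walls impose strain ε = −(-2.597)/2880 = 9.0180e-04; σ = Eε = 118000 · 9.0180e-04 = 106.4 MPa.

106 MPa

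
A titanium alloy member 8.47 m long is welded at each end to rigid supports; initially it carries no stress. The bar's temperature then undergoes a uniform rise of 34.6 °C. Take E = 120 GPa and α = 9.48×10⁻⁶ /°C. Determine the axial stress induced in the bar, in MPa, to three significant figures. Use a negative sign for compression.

-39.4 MPa

Free thermal expansion αLΔT = 9.48e-6 · 8470 · 34.6 = 2.778 mm.
The walls impose strain ε = −(2.778)/8470 = -3.2801e-04; σ = Eε = 120000 · -3.2801e-04 = -39.36 MPa.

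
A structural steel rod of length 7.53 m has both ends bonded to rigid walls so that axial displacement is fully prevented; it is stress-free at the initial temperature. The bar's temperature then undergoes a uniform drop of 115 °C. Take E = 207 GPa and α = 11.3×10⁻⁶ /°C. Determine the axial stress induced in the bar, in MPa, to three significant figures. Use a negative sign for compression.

Free thermal expansion αLΔT = 11.3e-6 · 7530 · -115 = -9.785 mm.
The walls impose strain ε = −(-9.785)/7530 = 1.2995e-03; σ = Eε = 207000 · 1.2995e-03 = 269 MPa.

269 MPa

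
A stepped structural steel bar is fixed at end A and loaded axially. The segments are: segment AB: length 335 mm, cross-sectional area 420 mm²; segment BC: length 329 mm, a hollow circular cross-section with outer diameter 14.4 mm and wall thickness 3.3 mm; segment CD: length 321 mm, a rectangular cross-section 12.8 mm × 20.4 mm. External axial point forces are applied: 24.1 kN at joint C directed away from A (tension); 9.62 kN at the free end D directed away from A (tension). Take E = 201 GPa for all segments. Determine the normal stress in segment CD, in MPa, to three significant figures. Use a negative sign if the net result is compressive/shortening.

Internal axial forces (sectioning from the free end, tension +): N_CD = 9.62 kN, N_BC = 33.72 kN, N_AB = 33.72 kN.
A_CD = 261.1 mm².
σ_CD = N_CD/A_CD = 9620/261.1 = 36.84 MPa.

36.8 MPa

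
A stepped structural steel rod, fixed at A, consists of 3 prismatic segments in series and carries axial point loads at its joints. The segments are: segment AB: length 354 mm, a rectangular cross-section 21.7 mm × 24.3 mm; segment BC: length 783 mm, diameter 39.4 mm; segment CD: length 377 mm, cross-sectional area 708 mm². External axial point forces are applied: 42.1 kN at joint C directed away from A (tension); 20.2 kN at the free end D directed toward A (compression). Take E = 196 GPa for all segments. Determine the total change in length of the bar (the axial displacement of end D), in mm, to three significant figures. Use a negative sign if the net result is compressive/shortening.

Internal axial forces (sectioning from the free end, tension +): N_CD = -20.2 kN, N_BC = 21.9 kN, N_AB = 21.9 kN.
A_AB = 527.3 mm².
A_BC = 1219 mm².
δ_AB = 21900·354/(527.3·196000) = 0.07501 mm
δ_BC = 21900·783/(1219·196000) = 0.07176 mm
δ_CD = -20200·377/(708·196000) = -0.05488 mm
δ = Σδ_i = 0.09189 mm.

0.0919 mm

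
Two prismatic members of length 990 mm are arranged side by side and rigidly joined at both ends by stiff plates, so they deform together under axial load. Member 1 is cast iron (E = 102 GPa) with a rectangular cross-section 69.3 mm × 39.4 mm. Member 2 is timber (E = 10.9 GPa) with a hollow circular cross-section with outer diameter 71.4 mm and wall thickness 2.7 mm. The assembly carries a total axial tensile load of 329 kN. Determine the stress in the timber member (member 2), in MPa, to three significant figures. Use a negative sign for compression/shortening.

12.6 MPa

A_1 = 2730 mm².
A_2 = 582.7 mm².
Equal strain + equilibrium ⇒ each member carries load in proportion to AE: A₁E₁ = 278500000 N, A₂E₂ = 6352000 N, ΣAE = 284900000 N.
σ₂ = P·E₂/ΣAE = 329000·10900/284900000 = 12.59 MPa.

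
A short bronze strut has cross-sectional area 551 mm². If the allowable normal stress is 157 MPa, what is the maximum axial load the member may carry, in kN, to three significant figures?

P_max = σ_allow · A = 157 · 551 = 86510 N = 86.51 kN.

86.5 kN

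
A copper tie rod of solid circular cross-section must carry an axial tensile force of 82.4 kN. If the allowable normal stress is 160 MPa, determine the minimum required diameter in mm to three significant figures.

25.6 mm

Required area A ≥ P/σ_allow = 82400/160 = 515 mm².
For a solid circular section, d ≥ √(4A/π) = 25.61 mm.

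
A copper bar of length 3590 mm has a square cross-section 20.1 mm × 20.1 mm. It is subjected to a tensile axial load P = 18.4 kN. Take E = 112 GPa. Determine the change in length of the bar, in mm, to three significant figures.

A = 404 mm².
δ_mech = NL/(AE) = 18400·3590/(404·112000) = 1.46 mm.

1.46 mm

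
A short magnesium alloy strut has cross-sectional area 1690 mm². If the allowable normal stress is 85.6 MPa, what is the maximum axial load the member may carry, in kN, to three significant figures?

145 kN

P_max = σ_allow · A = 85.6 · 1690 = 144700 N = 144.7 kN.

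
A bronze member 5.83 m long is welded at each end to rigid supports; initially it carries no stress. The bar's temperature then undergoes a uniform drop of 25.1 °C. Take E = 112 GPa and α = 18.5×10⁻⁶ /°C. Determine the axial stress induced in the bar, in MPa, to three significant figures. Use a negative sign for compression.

52.0 MPa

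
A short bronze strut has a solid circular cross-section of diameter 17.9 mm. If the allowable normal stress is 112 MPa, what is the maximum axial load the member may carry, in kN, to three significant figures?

28.2 kN

A = 251.6 mm².
P_max = σ_allow · A = 112 · 251.6 = 28180 N = 28.18 kN.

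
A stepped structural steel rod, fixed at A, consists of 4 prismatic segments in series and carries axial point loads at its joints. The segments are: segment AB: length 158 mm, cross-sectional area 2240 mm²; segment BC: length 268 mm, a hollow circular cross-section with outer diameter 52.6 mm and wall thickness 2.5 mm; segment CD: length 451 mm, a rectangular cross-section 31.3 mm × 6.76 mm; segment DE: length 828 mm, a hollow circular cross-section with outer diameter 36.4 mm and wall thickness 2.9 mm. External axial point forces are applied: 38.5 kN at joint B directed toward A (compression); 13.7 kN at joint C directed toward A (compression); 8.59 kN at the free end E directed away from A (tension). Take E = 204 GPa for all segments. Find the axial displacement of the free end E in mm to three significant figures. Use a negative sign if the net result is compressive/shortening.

0.172 mm

Internal axial forces (sectioning from the free end, tension +): N_DE = 8.59 kN, N_CD = 8.59 kN, N_BC = -5.11 kN, N_AB = -43.61 kN.
A_BC = 393.5 mm².
A_CD = 211.6 mm².
A_DE = 305.2 mm².
δ_AB = -43610·158/(2240·204000) = -0.01508 mm
δ_BC = -5110·268/(393.5·204000) = -0.01706 mm
δ_CD = 8590·451/(211.6·204000) = 0.08975 mm
δ_DE = 8590·828/(305.2·204000) = 0.1142 mm
δ = Σδ_i = 0.1718 mm.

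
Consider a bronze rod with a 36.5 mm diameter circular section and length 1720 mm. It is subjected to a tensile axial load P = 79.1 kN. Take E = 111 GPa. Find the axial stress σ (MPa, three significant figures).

75.6 MPa

A = 1046 mm².
σ = N/A = 79100/1046 = 75.6 MPa.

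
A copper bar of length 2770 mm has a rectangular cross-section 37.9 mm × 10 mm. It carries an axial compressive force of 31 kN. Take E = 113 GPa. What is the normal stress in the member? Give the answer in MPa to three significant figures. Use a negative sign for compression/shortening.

A = 379 mm².
σ = N/A = -31000/379 = -81.79 MPa.

-81.8 MPa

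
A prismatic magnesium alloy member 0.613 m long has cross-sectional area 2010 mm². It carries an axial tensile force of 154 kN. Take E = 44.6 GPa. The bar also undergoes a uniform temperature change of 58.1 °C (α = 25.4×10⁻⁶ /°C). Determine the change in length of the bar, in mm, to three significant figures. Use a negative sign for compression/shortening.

δ_mech = NL/(AE) = 154000·613/(2010·44600) = 1.053 mm.
δ_thermal = αLΔT = 25.4e-6·613·58.1 = 0.9046 mm.
δ = δ_mech + δ_thermal = 1.958 mm.

1.96 mm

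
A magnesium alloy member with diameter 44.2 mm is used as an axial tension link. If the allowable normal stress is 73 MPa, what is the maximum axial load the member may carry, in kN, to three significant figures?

112 kN

A = 1534 mm².
P_max = σ_allow · A = 73 · 1534 = 112000 N = 112 kN.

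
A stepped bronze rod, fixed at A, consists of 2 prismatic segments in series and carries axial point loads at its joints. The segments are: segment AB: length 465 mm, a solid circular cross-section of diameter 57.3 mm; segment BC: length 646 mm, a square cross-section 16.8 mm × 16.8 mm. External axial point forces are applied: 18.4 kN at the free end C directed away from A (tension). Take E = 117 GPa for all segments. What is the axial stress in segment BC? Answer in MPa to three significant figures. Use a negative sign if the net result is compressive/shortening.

Internal axial forces (sectioning from the free end, tension +): N_BC = 18.4 kN, N_AB = 18.4 kN.
A_BC = 282.2 mm².
σ_BC = N_BC/A_BC = 18400/282.2 = 65.19 MPa.

65.2 MPa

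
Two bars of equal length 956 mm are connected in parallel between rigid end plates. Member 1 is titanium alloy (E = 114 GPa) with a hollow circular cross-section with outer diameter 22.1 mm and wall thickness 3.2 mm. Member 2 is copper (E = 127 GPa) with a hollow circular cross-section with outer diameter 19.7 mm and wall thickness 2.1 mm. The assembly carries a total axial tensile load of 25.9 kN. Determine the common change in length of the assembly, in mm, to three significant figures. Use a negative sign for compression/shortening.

A_1 = 190 mm².
A_2 = 116.1 mm².
Equal strain + equilibrium ⇒ each member carries load in proportion to AE: A₁E₁ = 21660000 N, A₂E₂ = 14750000 N, ΣAE = 36410000 N.
δ = PL/ΣAE = 25900·956/36410000 = 0.6801 mm.

0.680 mm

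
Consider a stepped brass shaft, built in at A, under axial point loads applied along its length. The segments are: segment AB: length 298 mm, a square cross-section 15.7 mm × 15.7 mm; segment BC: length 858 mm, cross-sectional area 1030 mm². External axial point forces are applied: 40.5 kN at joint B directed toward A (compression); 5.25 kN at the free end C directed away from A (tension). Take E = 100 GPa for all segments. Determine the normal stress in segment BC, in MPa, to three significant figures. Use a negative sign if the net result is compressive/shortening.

Internal axial forces (sectioning from the free end, tension +): N_BC = 5.25 kN, N_AB = -35.25 kN.
σ_BC = N_BC/A_BC = 5250/1030 = 5.097 MPa.

5.10 MPa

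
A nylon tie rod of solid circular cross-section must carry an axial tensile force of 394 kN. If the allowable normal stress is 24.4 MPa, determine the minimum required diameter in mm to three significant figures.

Required area A ≥ P/σ_allow = 394000/24.4 = 16150 mm².
For a solid circular section, d ≥ √(4A/π) = 143.4 mm.

143 mm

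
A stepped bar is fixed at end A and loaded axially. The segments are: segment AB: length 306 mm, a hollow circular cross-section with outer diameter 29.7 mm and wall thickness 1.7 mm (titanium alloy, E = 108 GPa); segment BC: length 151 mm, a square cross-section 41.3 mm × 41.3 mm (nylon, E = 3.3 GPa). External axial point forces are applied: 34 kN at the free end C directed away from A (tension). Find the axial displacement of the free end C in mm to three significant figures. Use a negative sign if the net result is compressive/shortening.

Internal axial forces (sectioning from the free end, tension +): N_BC = 34 kN, N_AB = 34 kN.
A_AB = 149.5 mm².
A_BC = 1706 mm².
δ_AB = 34000·306/(149.5·108000) = 0.6442 mm
δ_BC = 34000·151/(1706·3300) = 0.9121 mm
δ = Σδ_i = 1.556 mm.

1.56 mm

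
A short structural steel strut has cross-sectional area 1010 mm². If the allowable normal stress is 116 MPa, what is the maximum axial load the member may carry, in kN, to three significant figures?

P_max = σ_allow · A = 116 · 1010 = 117200 N = 117.2 kN.

117 kN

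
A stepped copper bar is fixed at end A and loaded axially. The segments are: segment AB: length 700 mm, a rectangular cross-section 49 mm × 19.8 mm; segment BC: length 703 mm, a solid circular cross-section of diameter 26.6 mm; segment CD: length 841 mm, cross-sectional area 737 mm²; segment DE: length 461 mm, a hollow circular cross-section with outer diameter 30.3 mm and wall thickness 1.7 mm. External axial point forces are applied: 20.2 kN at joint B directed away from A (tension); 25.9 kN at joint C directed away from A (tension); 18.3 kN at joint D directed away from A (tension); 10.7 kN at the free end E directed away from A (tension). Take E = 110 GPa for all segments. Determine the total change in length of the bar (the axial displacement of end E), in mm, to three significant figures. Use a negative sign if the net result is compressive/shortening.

Internal axial forces (sectioning from the free end, tension +): N_DE = 10.7 kN, N_CD = 29 kN, N_BC = 54.9 kN, N_AB = 75.1 kN.
A_AB = 970.2 mm².
A_BC = 555.7 mm².
A_DE = 152.7 mm².
δ_AB = 75100·700/(970.2·110000) = 0.4926 mm
δ_BC = 54900·703/(555.7·110000) = 0.6314 mm
δ_CD = 29000·841/(737·110000) = 0.3008 mm
δ_DE = 10700·461/(152.7·110000) = 0.2936 mm
δ = Σδ_i = 1.718 mm.

1.72 mm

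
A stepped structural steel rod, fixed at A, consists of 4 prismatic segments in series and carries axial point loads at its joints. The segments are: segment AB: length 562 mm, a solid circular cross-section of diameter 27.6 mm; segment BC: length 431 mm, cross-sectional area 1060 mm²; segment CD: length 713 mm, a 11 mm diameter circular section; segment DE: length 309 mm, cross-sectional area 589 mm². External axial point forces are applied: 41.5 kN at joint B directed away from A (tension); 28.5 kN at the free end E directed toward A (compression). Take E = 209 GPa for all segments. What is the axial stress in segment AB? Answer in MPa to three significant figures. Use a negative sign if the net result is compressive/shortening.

Internal axial forces (sectioning from the free end, tension +): N_DE = -28.5 kN, N_CD = -28.5 kN, N_BC = -28.5 kN, N_AB = 13 kN.
A_AB = 598.3 mm².
σ_AB = N_AB/A_AB = 13000/598.3 = 21.73 MPa.

21.7 MPa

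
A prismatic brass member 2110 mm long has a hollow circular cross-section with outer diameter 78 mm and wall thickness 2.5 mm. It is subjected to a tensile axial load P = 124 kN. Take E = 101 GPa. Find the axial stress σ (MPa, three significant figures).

A = 593 mm².
σ = N/A = 124000/593 = 209.1 MPa.

209 MPa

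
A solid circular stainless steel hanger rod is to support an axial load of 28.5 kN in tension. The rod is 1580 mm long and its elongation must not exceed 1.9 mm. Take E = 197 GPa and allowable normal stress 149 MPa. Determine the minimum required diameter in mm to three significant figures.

15.6 mm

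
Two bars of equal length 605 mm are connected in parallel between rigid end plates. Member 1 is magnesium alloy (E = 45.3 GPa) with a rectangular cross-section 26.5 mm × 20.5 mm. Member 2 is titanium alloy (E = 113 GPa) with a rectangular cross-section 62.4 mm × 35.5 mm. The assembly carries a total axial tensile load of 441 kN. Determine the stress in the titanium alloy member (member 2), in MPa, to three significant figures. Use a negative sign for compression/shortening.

181 MPa

A_1 = 543.2 mm².
A_2 = 2215 mm².
Equal strain + equilibrium ⇒ each member carries load in proportion to AE: A₁E₁ = 24610000 N, A₂E₂ = 250300000 N, ΣAE = 274900000 N.
σ₂ = P·E₂/ΣAE = 441000·113000/274900000 = 181.3 MPa.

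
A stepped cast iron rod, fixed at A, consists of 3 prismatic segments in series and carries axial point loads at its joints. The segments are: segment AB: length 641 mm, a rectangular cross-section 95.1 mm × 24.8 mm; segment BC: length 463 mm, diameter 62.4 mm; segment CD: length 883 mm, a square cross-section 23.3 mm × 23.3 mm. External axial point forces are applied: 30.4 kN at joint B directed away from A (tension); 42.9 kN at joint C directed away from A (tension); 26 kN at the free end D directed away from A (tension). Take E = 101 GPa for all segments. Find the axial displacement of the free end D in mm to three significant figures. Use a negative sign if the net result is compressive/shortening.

0.789 mm

Internal axial forces (sectioning from the free end, tension +): N_CD = 26 kN, N_BC = 68.9 kN, N_AB = 99.3 kN.
A_AB = 2358 mm².
A_BC = 3058 mm².
A_CD = 542.9 mm².
δ_AB = 99300·641/(2358·101000) = 0.2672 mm
δ_BC = 68900·463/(3058·101000) = 0.1033 mm
δ_CD = 26000·883/(542.9·101000) = 0.4187 mm
δ = Σδ_i = 0.7892 mm.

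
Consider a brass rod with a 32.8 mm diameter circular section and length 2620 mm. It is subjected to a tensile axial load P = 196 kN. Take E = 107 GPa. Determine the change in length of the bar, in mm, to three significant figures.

5.68 mm

A = 845 mm².
δ_mech = NL/(AE) = 196000·2620/(845·107000) = 5.68 mm.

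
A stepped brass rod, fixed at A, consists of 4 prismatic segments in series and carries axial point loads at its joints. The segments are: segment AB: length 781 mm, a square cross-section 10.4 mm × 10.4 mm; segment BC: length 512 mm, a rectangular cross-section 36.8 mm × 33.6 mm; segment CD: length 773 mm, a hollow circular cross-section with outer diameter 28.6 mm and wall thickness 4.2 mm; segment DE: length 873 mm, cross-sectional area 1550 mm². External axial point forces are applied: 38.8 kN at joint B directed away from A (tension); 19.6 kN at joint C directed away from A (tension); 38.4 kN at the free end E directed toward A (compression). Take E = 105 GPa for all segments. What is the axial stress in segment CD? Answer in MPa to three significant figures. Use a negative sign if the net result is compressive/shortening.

-119 MPa

Internal axial forces (sectioning from the free end, tension +): N_DE = -38.4 kN, N_CD = -38.4 kN, N_BC = -18.8 kN, N_AB = 20 kN.
A_CD = 322 mm².
σ_CD = N_CD/A_CD = -38400/322 = -119.3 MPa.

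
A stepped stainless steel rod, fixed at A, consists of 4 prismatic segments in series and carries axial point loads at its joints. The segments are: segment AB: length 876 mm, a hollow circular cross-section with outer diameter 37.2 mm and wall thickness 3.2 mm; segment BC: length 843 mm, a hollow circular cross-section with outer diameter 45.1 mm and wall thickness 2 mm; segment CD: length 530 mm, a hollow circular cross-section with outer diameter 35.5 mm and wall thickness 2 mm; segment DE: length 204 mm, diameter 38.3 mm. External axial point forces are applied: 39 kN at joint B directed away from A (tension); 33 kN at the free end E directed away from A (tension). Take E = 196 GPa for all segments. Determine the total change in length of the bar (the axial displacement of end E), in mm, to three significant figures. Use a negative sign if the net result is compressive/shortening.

Internal axial forces (sectioning from the free end, tension +): N_DE = 33 kN, N_CD = 33 kN, N_BC = 33 kN, N_AB = 72 kN.
A_AB = 341.8 mm².
A_BC = 270.8 mm².
A_CD = 210.5 mm².
A_DE = 1152 mm².
δ_AB = 72000·876/(341.8·196000) = 0.9415 mm
δ_BC = 33000·843/(270.8·196000) = 0.5241 mm
δ_CD = 33000·530/(210.5·196000) = 0.4239 mm
δ_DE = 33000·204/(1152·196000) = 0.02981 mm
δ = Σδ_i = 1.919 mm.

1.92 mm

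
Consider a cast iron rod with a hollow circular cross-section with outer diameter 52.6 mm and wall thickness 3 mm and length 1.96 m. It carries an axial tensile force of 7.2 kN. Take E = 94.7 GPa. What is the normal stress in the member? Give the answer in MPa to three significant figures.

15.4 MPa

A = 467.5 mm².
σ = N/A = 7200/467.5 = 15.4 MPa.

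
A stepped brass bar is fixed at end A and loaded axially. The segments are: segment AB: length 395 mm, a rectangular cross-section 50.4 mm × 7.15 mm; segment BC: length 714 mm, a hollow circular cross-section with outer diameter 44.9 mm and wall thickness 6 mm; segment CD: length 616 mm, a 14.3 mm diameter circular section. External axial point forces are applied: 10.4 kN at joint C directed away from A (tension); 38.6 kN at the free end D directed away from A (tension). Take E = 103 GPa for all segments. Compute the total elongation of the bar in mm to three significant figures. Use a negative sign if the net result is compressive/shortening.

Internal axial forces (sectioning from the free end, tension +): N_CD = 38.6 kN, N_BC = 49 kN, N_AB = 49 kN.
A_AB = 360.4 mm².
A_BC = 733.2 mm².
A_CD = 160.6 mm².
δ_AB = 49000·395/(360.4·103000) = 0.5215 mm
δ_BC = 49000·714/(733.2·103000) = 0.4632 mm
δ_CD = 38600·616/(160.6·103000) = 1.437 mm
δ = Σδ_i = 2.422 mm.

2.42 mm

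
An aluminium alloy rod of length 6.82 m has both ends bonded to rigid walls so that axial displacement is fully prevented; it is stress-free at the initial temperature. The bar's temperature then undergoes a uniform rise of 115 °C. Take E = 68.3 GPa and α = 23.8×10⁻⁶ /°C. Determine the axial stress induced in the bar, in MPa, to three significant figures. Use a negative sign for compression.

-187 MPa

Free thermal expansion αLΔT = 23.8e-6 · 6820 · 115 = 18.67 mm.
The walls impose strain ε = −(18.67)/6820 = -2.7370e-03; σ = Eε = 68300 · -2.7370e-03 = -186.9 MPa.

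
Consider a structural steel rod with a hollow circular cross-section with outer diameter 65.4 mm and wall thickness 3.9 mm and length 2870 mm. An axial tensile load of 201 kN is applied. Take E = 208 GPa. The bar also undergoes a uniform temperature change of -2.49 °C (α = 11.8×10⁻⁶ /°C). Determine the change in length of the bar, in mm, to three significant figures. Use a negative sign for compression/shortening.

A = 753.5 mm².
δ_mech = NL/(AE) = 201000·2870/(753.5·208000) = 3.681 mm.
δ_thermal = αLΔT = 11.8e-6·2870·-2.49 = -0.08433 mm.
δ = δ_mech + δ_thermal = 3.596 mm.

3.60 mm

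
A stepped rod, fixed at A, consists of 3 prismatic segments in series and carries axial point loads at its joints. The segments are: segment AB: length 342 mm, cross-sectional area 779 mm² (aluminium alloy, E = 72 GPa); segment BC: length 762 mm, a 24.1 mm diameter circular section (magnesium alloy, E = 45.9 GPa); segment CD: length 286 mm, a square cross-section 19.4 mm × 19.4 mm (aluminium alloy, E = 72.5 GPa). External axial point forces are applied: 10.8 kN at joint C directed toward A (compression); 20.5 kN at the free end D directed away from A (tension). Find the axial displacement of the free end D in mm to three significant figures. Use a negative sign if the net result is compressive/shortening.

Internal axial forces (sectioning from the free end, tension +): N_CD = 20.5 kN, N_BC = 9.7 kN, N_AB = 9.7 kN.
A_BC = 456.2 mm².
A_CD = 376.4 mm².
δ_AB = 9700·342/(779·72000) = 0.05915 mm
δ_BC = 9700·762/(456.2·45900) = 0.353 mm
δ_CD = 20500·286/(376.4·72500) = 0.2149 mm
δ = Σδ_i = 0.627 mm.

0.627 mm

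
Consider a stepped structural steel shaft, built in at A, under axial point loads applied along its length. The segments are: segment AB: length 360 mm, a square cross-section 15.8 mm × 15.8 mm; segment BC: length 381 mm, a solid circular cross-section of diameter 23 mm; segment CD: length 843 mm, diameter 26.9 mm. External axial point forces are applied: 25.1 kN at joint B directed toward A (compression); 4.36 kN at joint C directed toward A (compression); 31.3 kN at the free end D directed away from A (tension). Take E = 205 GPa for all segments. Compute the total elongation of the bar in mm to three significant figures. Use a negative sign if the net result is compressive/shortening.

Internal axial forces (sectioning from the free end, tension +): N_CD = 31.3 kN, N_BC = 26.94 kN, N_AB = 1.84 kN.
A_AB = 249.6 mm².
A_BC = 415.5 mm².
A_CD = 568.3 mm².
δ_AB = 1840·360/(249.6·205000) = 0.01294 mm
δ_BC = 26940·381/(415.5·205000) = 0.1205 mm
δ_CD = 31300·843/(568.3·205000) = 0.2265 mm
δ = Σδ_i = 0.3599 mm.

0.360 mm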